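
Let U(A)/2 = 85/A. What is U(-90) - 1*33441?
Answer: -300986/9 ≈ -33443.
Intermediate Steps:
U(A) = 170/A (U(A) = 2*(85/A) = 170/A)
U(-90) - 1*33441 = 170/(-90) - 1*33441 = 170*(-1/90) - 33441 = -17/9 - 33441 = -300986/9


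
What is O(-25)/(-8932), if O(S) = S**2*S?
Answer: 15625/8932 ≈ 1.7493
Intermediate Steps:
O(S) = S**3
O(-25)/(-8932) = (-25)**3/(-8932) = -15625*(-1/8932) = 15625/8932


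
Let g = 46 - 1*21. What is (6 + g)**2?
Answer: 961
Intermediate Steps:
g = 25 (g = 46 - 21 = 25)
(6 + g)**2 = (6 + 25)**2 = 31**2 = 961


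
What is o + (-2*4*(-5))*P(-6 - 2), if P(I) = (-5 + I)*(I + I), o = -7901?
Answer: 419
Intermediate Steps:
P(I) = 2*I*(-5 + I) (P(I) = (-5 + I)*(2*I) = 2*I*(-5 + I))
o + (-2*4*(-5))*P(-6 - 2) = -7901 + (-2*4*(-5))*(2*(-6 - 2)*(-5 + (-6 - 2))) = -7901 + (-8*(-5))*(2*(-8)*(-5 - 8)) = -7901 + 40*(2*(-8)*(-13)) = -7901 + 40*208 = -7901 + 8320 = 419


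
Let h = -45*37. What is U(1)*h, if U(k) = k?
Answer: -1665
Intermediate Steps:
h = -1665
U(1)*h = 1*(-1665) = -1665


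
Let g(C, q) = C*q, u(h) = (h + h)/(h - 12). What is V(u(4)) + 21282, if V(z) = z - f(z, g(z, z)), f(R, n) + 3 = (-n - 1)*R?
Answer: 21282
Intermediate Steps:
u(h) = 2*h/(-12 + h) (u(h) = (2*h)/(-12 + h) = 2*h/(-12 + h))
f(R, n) = -3 + R*(-1 - n) (f(R, n) = -3 + (-n - 1)*R = -3 + (-1 - n)*R = -3 + R*(-1 - n))
V(z) = 3 + z³ + 2*z (V(z) = z - (-3 - z - z*z*z) = z - (-3 - z - z*z²) = z - (-3 - z - z³) = z + (3 + z + z³) = 3 + z³ + 2*z)
V(u(4)) + 21282 = (3 + (2*4/(-12 + 4))³ + 2*(2*4/(-12 + 4))) + 21282 = (3 + (2*4/(-8))³ + 2*(2*4/(-8))) + 21282 = (3 + (2*4*(-⅛))³ + 2*(2*4*(-⅛))) + 21282 = (3 + (-1)³ + 2*(-1)) + 21282 = (3 - 1 - 2) + 21282 = 0 + 21282 = 21282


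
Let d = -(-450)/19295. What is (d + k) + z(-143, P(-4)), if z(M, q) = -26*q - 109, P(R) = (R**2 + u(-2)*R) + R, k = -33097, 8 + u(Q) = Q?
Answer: -133359232/3859 ≈ -34558.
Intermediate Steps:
u(Q) = -8 + Q
d = 90/3859 (d = -(-450)/19295 = -1*(-90/3859) = 90/3859 ≈ 0.023322)
P(R) = R**2 - 9*R (P(R) = (R**2 + (-8 - 2)*R) + R = (R**2 - 10*R) + R = R**2 - 9*R)
z(M, q) = -109 - 26*q
(d + k) + z(-143, P(-4)) = (90/3859 - 33097) + (-109 - (-104)*(-9 - 4)) = -127721233/3859 + (-109 - (-104)*(-13)) = -127721233/3859 + (-109 - 26*52) = -127721233/3859 + (-109 - 1352) = -127721233/3859 - 1461 = -133359232/3859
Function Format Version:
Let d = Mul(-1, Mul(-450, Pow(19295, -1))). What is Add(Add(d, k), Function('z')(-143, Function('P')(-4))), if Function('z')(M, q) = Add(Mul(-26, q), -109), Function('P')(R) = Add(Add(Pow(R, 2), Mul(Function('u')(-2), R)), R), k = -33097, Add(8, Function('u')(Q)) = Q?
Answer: Rational(-133359232, 3859) ≈ -34558.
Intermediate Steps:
Function('u')(Q) = Add(-8, Q)
d = Rational(90, 3859) (d = Mul(-1, Mul(-450, Rational(1, 19295))) = Mul(-1, Rational(-90, 3859)) = Rational(90, 3859) ≈ 0.023322)
Function('P')(R) = Add(Pow(R, 2), Mul(-9, R)) (Function('P')(R) = Add(Add(Pow(R, 2), Mul(Add(-8, -2), R)), R) = Add(Add(Pow(R, 2), Mul(-10, R)), R) = Add(Pow(R, 2), Mul(-9, R)))
Function('z')(M, q) = Add(-109, Mul(-26, q))
Add(Add(d, k), Function('z')(-143, Function('P')(-4))) = Add(Add(Rational(90, 3859), -33097), Add(-109, Mul(-26, Mul(-4, Add(-9, -4))))) = Add(Rational(-127721233, 3859), Add(-109, Mul(-26, Mul(-4, -13)))) = Add(Rational(-127721233, 3859), Add(-109, Mul(-26, 52))) = Add(Rational(-127721233, 3859), Add(-109, -1352)) = Add(Rational(-127721233, 3859), -1461) = Rational(-133359232, 3859)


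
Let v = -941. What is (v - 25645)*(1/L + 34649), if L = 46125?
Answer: -4721038862204/5125 ≈ -9.2118e+8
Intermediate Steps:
(v - 25645)*(1/L + 34649) = (-941 - 25645)*(1/46125 + 34649) = -26586*(1/46125 + 34649) = -26586*1598185126/46125 = -4721038862204/5125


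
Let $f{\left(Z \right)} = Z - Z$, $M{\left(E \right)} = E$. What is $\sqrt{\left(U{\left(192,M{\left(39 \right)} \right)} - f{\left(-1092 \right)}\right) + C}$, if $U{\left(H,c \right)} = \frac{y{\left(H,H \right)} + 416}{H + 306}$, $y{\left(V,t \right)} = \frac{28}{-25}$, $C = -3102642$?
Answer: $\frac{4 i \sqrt{300573210921}}{1245} \approx 1761.4 i$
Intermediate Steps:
$f{\left(Z \right)} = 0$
$y{\left(V,t \right)} = - \frac{28}{25}$ ($y{\left(V,t \right)} = 28 \left(- \frac{1}{25}\right) = - \frac{28}{25}$)
$U{\left(H,c \right)} = \frac{10372}{25 \left(306 + H\right)}$ ($U{\left(H,c \right)} = \frac{- \frac{28}{25} + 416}{H + 306} = \frac{10372}{25 \left(306 + H\right)}$)
$\sqrt{\left(U{\left(192,M{\left(39 \right)} \right)} - f{\left(-1092 \right)}\right) + C} = \sqrt{\left(\frac{10372}{25 \left(306 + 192\right)} - 0\right) - 3102642} = \sqrt{\left(\frac{10372}{25 \cdot 498} + 0\right) - 3102642} = \sqrt{\left(\frac{10372}{25} \cdot \frac{1}{498} + 0\right) - 3102642} = \sqrt{\left(\frac{5186}{6225} + 0\right) - 3102642} = \sqrt{\frac{5186}{6225} - 3102642} = \sqrt{- \frac{19313941264}{6225}} = \frac{4 i \sqrt{300573210921}}{1245}$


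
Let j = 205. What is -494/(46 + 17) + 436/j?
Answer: -73802/12915 ≈ -5.7144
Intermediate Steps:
-494/(46 + 17) + 436/j = -494/(46 + 17) + 436/205 = -494/63 + 436*(1/205) = -494*1/63 + 436/205 = -494/63 + 436/205 = -73802/12915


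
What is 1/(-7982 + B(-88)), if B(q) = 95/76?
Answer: -4/31923 ≈ -0.00012530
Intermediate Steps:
B(q) = 5/4 (B(q) = 95*(1/76) = 5/4)
1/(-7982 + B(-88)) = 1/(-7982 + 5/4) = 1/(-31923/4) = -4/31923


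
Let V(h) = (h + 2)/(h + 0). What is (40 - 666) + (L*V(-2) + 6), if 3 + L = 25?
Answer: -620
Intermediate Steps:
L = 22 (L = -3 + 25 = 22)
V(h) = (2 + h)/h
(40 - 666) + (L*V(-2) + 6) = (40 - 666) + (22*((2 - 2)/(-2)) + 6) = -626 + (22*(-½*0) + 6) = -626 + (22*0 + 6) = -626 + (0 + 6) = -626 + 6 = -620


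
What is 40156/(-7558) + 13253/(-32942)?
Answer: -711492563/124487818 ≈ -5.7154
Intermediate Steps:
40156/(-7558) + 13253/(-32942) = 40156*(-1/7558) + 13253*(-1/32942) = -20078/3779 - 13253/32942 = -711492563/124487818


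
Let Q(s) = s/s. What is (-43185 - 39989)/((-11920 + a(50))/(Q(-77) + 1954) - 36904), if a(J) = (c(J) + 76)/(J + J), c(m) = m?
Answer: 8130258500/3607961937 ≈ 2.2534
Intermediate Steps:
Q(s) = 1
a(J) = (76 + J)/(2*J) (a(J) = (J + 76)/(J + J) = (76 + J)/((2*J)) = (76 + J)*(1/(2*J)) = (76 + J)/(2*J))
(-43185 - 39989)/((-11920 + a(50))/(Q(-77) + 1954) - 36904) = (-43185 - 39989)/((-11920 + (½)*(76 + 50)/50)/(1 + 1954) - 36904) = -83174/((-11920 + (½)*(1/50)*126)/1955 - 36904) = -83174/((-11920 + 63/50)*(1/1955) - 36904) = -83174/(-595937/50*1/1955 - 36904) = -83174/(-595937/97750 - 36904) = -83174/(-3607961937/97750) = -83174*(-97750/3607961937) = 8130258500/3607961937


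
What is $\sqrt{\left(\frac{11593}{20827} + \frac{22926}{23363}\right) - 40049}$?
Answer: $\frac{2 i \sqrt{2370421946694294344347}}{486581201} \approx 200.12 i$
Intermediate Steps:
$\sqrt{\left(\frac{11593}{20827} + \frac{22926}{23363}\right) - 40049} = \sqrt{\frac{748327061}{486581201} - 40049} = \sqrt{- \frac{19486342191788}{486581201}} = \frac{2 i \sqrt{2370421946694294344347}}{486581201}$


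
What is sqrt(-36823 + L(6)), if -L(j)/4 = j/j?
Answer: I*sqrt(36827) ≈ 191.9*I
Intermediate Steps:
L(j) = -4 (L(j) = -4*j/j = -4*1 = -4)
sqrt(-36823 + L(6)) = sqrt(-36823 - 4) = sqrt(-36827) = I*sqrt(36827)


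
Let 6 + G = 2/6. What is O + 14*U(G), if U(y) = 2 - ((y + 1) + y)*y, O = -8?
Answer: -7198/9 ≈ -799.78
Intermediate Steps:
G = -17/3 (G = -6 + 2/6 = -6 + 2*(⅙) = -6 + ⅓ = -17/3 ≈ -5.6667)
U(y) = 2 - y*(1 + 2*y) (U(y) = 2 - ((1 + y) + y)*y = 2 - (1 + 2*y)*y = 2 - y*(1 + 2*y))
O + 14*U(G) = -8 + 14*(2 - 1*(-17/3) - 2*(-17/3)²) = -8 + 14*(2 + 17/3 - 2*289/9) = -8 + 14*(2 + 17/3 - 578/9) = -8 + 14*(-509/9) = -8 - 7126/9 = -7198/9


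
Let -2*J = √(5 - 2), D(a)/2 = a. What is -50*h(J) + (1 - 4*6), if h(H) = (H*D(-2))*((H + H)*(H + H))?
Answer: -23 - 300*√3 ≈ -542.62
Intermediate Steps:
D(a) = 2*a
J = -√3/2 (J = -√(5 - 2)/2 = -√3/2 ≈ -0.86602)
h(H) = -16*H³ (h(H) = (H*(2*(-2)))*((H + H)*(H + H)) = (H*(-4))*((2*H)*(2*H)) = (-4*H)*(4*H²) = -16*H³)
-50*h(J) + (1 - 4*6) = -(-800)*(-√3/2)³ + (1 - 4*6) = -(-800)*(-3*√3/8) + (1 - 24) = -300*√3 - 23 = -23 - 300*√3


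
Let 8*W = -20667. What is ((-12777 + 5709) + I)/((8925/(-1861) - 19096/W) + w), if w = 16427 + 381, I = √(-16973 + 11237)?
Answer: -271844376516/646557160169 + 76922574*I*√1434/646557160169 ≈ -0.42045 + 0.0045053*I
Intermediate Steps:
W = -20667/8 (W = (⅛)*(-20667) = -20667/8 ≈ -2583.4)
I = 2*I*√1434 (I = √(-5736) = 2*I*√1434 ≈ 75.736*I)
w = 16808
((-12777 + 5709) + I)/((8925/(-1861) - 19096/W) + w) = ((-12777 + 5709) + 2*I*√1434)/((8925/(-1861) - 19096/(-20667/8)) + 16808) = (-7068 + 2*I*√1434)/((8925*(-1/1861) - 19096*(-8/20667)) + 16808) = (-7068 + 2*I*√1434)/((-8925/1861 + 152768/20667) + 16808) = (-7068 + 2*I*√1434)/(99848273/38461287 + 16808) = (-7068 + 2*I*√1434)/(646557160169/38461287) = (-7068 + 2*I*√1434)*(38461287/646557160169) = -271844376516/646557160169 + 76922574*I*√1434/646557160169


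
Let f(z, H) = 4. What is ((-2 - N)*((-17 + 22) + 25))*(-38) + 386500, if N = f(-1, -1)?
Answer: 393340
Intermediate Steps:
N = 4
((-2 - N)*((-17 + 22) + 25))*(-38) + 386500 = ((-2 - 1*4)*((-17 + 22) + 25))*(-38) + 386500 = ((-2 - 4)*(5 + 25))*(-38) + 386500 = -6*30*(-38) + 386500 = -180*(-38) + 386500 = 6840 + 386500 = 393340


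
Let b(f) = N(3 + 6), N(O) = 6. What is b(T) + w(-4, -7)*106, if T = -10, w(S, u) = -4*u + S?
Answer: 2550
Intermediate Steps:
w(S, u) = S - 4*u
b(f) = 6
b(T) + w(-4, -7)*106 = 6 + (-4 - 4*(-7))*106 = 6 + (-4 + 28)*106 = 6 + 24*106 = 6 + 2544 = 2550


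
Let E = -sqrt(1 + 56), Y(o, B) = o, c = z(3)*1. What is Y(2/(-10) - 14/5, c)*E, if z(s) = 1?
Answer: 3*sqrt(57) ≈ 22.650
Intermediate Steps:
c = 1 (c = 1*1 = 1)
E = -sqrt(57) ≈ -7.5498
Y(2/(-10) - 14/5, c)*E = (2/(-10) - 14/5)*(-sqrt(57)) = (2*(-1/10) - 14*1/5)*(-sqrt(57)) = (-1/5 - 14/5)*(-sqrt(57)) = -(-3)*sqrt(57) = 3*sqrt(57)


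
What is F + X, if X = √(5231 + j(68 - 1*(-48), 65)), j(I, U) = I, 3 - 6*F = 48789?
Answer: -8131 + √5347 ≈ -8057.9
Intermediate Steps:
F = -8131 (F = ½ - ⅙*48789 = ½ - 16263/2 = -8131)
X = √5347 (X = √(5231 + (68 - 1*(-48))) = √(5231 + (68 + 48)) = √(5231 + 116) = √5347 ≈ 73.123)
F + X = -8131 + √5347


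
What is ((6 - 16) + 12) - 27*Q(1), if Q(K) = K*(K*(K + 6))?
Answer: -187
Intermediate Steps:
Q(K) = K²*(6 + K) (Q(K) = K*(K*(6 + K)) = K²*(6 + K))
((6 - 16) + 12) - 27*Q(1) = ((6 - 16) + 12) - 27*1²*(6 + 1) = (-10 + 12) - 27*7 = 2 - 27*7 = 2 - 189 = -187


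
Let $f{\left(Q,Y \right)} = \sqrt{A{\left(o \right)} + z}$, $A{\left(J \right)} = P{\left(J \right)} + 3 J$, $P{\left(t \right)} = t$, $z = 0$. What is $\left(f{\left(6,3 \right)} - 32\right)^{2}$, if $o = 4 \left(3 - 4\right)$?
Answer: $1008 - 256 i \approx 1008.0 - 256.0 i$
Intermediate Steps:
$o = -4$ ($o = 4 \left(-1\right) = -4$)
$A{\left(J \right)} = 4 J$ ($A{\left(J \right)} = J + 3 J = 4 J$)
$f{\left(Q,Y \right)} = 4 i$ ($f{\left(Q,Y \right)} = \sqrt{4 \left(-4\right) + 0} = \sqrt{-16 + 0} = \sqrt{-16} = 4 i$)
$\left(f{\left(6,3 \right)} - 32\right)^{2} = \left(4 i - 32\right)^{2} = \left(-32 + 4 i\right)^{2}$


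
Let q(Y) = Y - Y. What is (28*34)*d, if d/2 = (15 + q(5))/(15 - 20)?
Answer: -5712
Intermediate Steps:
q(Y) = 0
d = -6 (d = 2*((15 + 0)/(15 - 20)) = 2*(15/(-5)) = 2*(15*(-⅕)) = 2*(-3) = -6)
(28*34)*d = (28*34)*(-6) = 952*(-6) = -5712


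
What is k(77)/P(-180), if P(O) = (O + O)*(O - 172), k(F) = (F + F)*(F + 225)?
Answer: 1057/2880 ≈ 0.36701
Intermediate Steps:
k(F) = 2*F*(225 + F) (k(F) = (2*F)*(225 + F) = 2*F*(225 + F))
P(O) = 2*O*(-172 + O) (P(O) = (2*O)*(-172 + O) = 2*O*(-172 + O))
k(77)/P(-180) = (2*77*(225 + 77))/((2*(-180)*(-172 - 180))) = (2*77*302)/((2*(-180)*(-352))) = 46508/126720 = 46508*(1/126720) = 1057/2880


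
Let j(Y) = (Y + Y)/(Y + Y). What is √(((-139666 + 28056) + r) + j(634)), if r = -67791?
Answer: 10*I*√1794 ≈ 423.56*I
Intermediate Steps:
j(Y) = 1 (j(Y) = (2*Y)/((2*Y)) = (2*Y)*(1/(2*Y)) = 1)
√(((-139666 + 28056) + r) + j(634)) = √(((-139666 + 28056) - 67791) + 1) = √((-111610 - 67791) + 1) = √(-179401 + 1) = √(-179400) = 10*I*√1794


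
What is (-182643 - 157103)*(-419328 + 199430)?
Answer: 74709465908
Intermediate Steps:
(-182643 - 157103)*(-419328 + 199430) = -339746*(-219898) = 74709465908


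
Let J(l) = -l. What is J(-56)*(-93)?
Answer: -5208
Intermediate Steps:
J(-56)*(-93) = -1*(-56)*(-93) = 56*(-93) = -5208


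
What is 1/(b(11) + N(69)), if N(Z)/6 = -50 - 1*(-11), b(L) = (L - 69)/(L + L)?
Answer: -11/2603 ≈ -0.0042259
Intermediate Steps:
b(L) = (-69 + L)/(2*L) (b(L) = (-69 + L)/((2*L)) = (-69 + L)*(1/(2*L)) = (-69 + L)/(2*L))
N(Z) = -234 (N(Z) = 6*(-50 - 1*(-11)) = 6*(-50 + 11) = 6*(-39) = -234)
1/(b(11) + N(69)) = 1/((½)*(-69 + 11)/11 - 234) = 1/((½)*(1/11)*(-58) - 234) = 1/(-29/11 - 234) = 1/(-2603/11) = -11/2603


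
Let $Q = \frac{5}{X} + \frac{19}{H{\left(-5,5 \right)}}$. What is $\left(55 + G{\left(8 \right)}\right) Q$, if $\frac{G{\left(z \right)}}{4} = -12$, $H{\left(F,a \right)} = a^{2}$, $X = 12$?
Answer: $\frac{2471}{300} \approx 8.2367$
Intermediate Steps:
$Q = \frac{353}{300}$ ($Q = \frac{5}{12} + \frac{19}{5^{2}} = 5 \cdot \frac{1}{12} + \frac{19}{25} = \frac{5}{12} + 19 \cdot \frac{1}{25} = \frac{5}{12} + \frac{19}{25} = \frac{353}{300} \approx 1.1767$)
$G{\left(z \right)} = -48$ ($G{\left(z \right)} = 4 \left(-12\right) = -48$)
$\left(55 + G{\left(8 \right)}\right) Q = \left(55 - 48\right) \frac{353}{300} = 7 \cdot \frac{353}{300} = \frac{2471}{300}$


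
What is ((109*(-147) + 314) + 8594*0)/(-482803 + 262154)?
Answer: 15709/220649 ≈ 0.071195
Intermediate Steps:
((109*(-147) + 314) + 8594*0)/(-482803 + 262154) = ((-16023 + 314) + 0)/(-220649) = (-15709 + 0)*(-1/220649) = -15709*(-1/220649) = 15709/220649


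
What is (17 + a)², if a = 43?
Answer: 3600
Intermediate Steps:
(17 + a)² = (17 + 43)² = 60² = 3600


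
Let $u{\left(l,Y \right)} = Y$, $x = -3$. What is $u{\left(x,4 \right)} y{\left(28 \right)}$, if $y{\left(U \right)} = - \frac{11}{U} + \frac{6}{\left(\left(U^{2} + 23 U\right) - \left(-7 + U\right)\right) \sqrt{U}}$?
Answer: $- \frac{11}{7} + \frac{4 \sqrt{7}}{3283} \approx -1.5682$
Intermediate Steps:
$y{\left(U \right)} = - \frac{11}{U} + \frac{6}{\sqrt{U} \left(7 + U^{2} + 22 U\right)}$ ($y{\left(U \right)} = - \frac{11}{U} + \frac{6}{\left(7 + U^{2} + 22 U\right) \sqrt{U}} = - \frac{11}{U} + \frac{6}{\sqrt{U} \left(7 + U^{2} + 22 U\right)}$)
$u{\left(x,4 \right)} y{\left(28 \right)} = 4 \frac{- 242 \cdot 28^{\frac{3}{2}} - 77 \sqrt{28} - 11 \cdot 28^{\frac{5}{2}} + 6 \cdot 28}{56 \sqrt{7} \left(7 + 28^{2} + 22 \cdot 28\right)} = 4 \frac{\frac{\sqrt{7}}{392} \left(- 242 \cdot 56 \sqrt{7} - 77 \cdot 2 \sqrt{7} - 11 \cdot 1568 \sqrt{7} + 168\right)}{7 + 784 + 616} = 4 \frac{\frac{\sqrt{7}}{392} \left(- 13552 \sqrt{7} - 154 \sqrt{7} - 17248 \sqrt{7} + 168\right)}{1407} = 4 \frac{\sqrt{7}}{392} \cdot \frac{1}{1407} \left(168 - 30954 \sqrt{7}\right) = 4 \frac{\sqrt{7} \left(168 - 30954 \sqrt{7}\right)}{551544} = \frac{\sqrt{7} \left(168 - 30954 \sqrt{7}\right)}{137886}$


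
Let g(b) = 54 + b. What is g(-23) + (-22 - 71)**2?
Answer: 8680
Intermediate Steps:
g(-23) + (-22 - 71)**2 = (54 - 23) + (-22 - 71)**2 = 31 + (-93)**2 = 31 + 8649 = 8680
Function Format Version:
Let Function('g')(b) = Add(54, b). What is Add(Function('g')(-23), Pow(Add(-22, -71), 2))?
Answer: 8680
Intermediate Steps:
Add(Function('g')(-23), Pow(Add(-22, -71), 2)) = Add(Add(54, -23), Pow(Add(-22, -71), 2)) = Add(31, Pow(-93, 2)) = Add(31, 8649) = 8680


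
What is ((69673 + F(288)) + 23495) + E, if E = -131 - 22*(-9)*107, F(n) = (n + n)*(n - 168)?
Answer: 183343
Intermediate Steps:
F(n) = 2*n*(-168 + n) (F(n) = (2*n)*(-168 + n) = 2*n*(-168 + n))
E = 21055 (E = -131 + 198*107 = -131 + 21186 = 21055)
((69673 + F(288)) + 23495) + E = ((69673 + 2*288*(-168 + 288)) + 23495) + 21055 = ((69673 + 2*288*120) + 23495) + 21055 = ((69673 + 69120) + 23495) + 21055 = (138793 + 23495) + 21055 = 162288 + 21055 = 183343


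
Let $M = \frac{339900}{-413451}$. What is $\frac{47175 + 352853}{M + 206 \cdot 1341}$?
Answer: $\frac{27565329438}{19035640841} \approx 1.4481$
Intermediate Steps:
$M = - \frac{113300}{137817}$ ($M = 339900 \left(- \frac{1}{413451}\right) = - \frac{113300}{137817} \approx -0.8221$)
$\frac{47175 + 352853}{M + 206 \cdot 1341} = \frac{47175 + 352853}{- \frac{113300}{137817} + 206 \cdot 1341} = \frac{400028}{- \frac{113300}{137817} + 276246} = \frac{400028}{\frac{38071281682}{137817}} = 400028 \cdot \frac{137817}{38071281682} = \frac{27565329438}{19035640841}$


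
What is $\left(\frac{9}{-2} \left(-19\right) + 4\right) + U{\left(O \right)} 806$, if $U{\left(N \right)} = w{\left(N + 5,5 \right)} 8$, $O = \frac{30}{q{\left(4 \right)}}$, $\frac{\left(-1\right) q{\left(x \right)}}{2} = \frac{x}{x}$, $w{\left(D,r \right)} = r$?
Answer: $\frac{64659}{2} \approx 32330.0$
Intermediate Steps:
$q{\left(x \right)} = -2$ ($q{\left(x \right)} = - 2 \frac{x}{x} = \left(-2\right) 1 = -2$)
$O = -15$ ($O = \frac{30}{-2} = 30 \left(- \frac{1}{2}\right) = -15$)
$U{\left(N \right)} = 40$ ($U{\left(N \right)} = 5 \cdot 8 = 40$)
$\left(\frac{9}{-2} \left(-19\right) + 4\right) + U{\left(O \right)} 806 = \left(\frac{9}{-2} \left(-19\right) + 4\right) + 40 \cdot 806 = \left(9 \left(- \frac{1}{2}\right) \left(-19\right) + 4\right) + 32240 = \left(\left(- \frac{9}{2}\right) \left(-19\right) + 4\right) + 32240 = \left(\frac{171}{2} + 4\right) + 32240 = \frac{179}{2} + 32240 = \frac{64659}{2}$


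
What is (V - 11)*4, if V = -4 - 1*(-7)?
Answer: -32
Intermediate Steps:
V = 3 (V = -4 + 7 = 3)
(V - 11)*4 = (3 - 11)*4 = -8*4 = -32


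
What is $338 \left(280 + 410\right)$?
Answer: $233220$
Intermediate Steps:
$338 \left(280 + 410\right) = 338 \cdot 690 = 233220$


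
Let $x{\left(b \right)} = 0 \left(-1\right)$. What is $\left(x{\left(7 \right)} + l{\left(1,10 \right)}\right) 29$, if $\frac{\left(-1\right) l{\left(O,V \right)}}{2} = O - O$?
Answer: $0$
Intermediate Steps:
$x{\left(b \right)} = 0$
$l{\left(O,V \right)} = 0$ ($l{\left(O,V \right)} = - 2 \left(O - O\right) = \left(-2\right) 0 = 0$)
$\left(x{\left(7 \right)} + l{\left(1,10 \right)}\right) 29 = \left(0 + 0\right) 29 = 0 \cdot 29 = 0$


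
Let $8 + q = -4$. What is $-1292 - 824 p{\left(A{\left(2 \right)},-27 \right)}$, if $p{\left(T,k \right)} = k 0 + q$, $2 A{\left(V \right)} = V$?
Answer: $8596$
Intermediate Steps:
$q = -12$ ($q = -8 - 4 = -12$)
$A{\left(V \right)} = \frac{V}{2}$
$p{\left(T,k \right)} = -12$ ($p{\left(T,k \right)} = k 0 - 12 = 0 - 12 = -12$)
$-1292 - 824 p{\left(A{\left(2 \right)},-27 \right)} = -1292 - -9888 = -1292 + 9888 = 8596$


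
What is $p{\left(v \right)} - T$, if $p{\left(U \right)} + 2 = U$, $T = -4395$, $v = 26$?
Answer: $4419$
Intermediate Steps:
$p{\left(U \right)} = -2 + U$
$p{\left(v \right)} - T = \left(-2 + 26\right) - -4395 = 24 + 4395 = 4419$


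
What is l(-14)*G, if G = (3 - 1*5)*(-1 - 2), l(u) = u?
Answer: -84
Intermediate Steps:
G = 6 (G = (3 - 5)*(-3) = -2*(-3) = 6)
l(-14)*G = -14*6 = -84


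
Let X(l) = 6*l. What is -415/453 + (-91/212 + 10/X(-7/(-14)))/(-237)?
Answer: -21130157/22760532 ≈ -0.92837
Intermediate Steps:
-415/453 + (-91/212 + 10/X(-7/(-14)))/(-237) = -415/453 + (-91/212 + 10/((6*(-7/(-14)))))/(-237) = -415*1/453 + (-91*1/212 + 10/((6*(-7*(-1/14)))))*(-1/237) = -415/453 + (-91/212 + 10/((6*(½))))*(-1/237) = -415/453 + (-91/212 + 10/3)*(-1/237) = -415/453 + (1847/636)*(-1/237) = -415/453 - 1847/150732 = -21130157/22760532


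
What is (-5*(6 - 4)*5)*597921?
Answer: -29896050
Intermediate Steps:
(-5*(6 - 4)*5)*597921 = (-5*2*5)*597921 = -10*5*597921 = -50*597921 = -29896050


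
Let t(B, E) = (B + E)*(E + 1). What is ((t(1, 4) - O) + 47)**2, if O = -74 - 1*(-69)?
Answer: 5929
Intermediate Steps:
t(B, E) = (1 + E)*(B + E) (t(B, E) = (B + E)*(1 + E) = (1 + E)*(B + E))
O = -5 (O = -74 + 69 = -5)
((t(1, 4) - O) + 47)**2 = (((1 + 4 + 4**2 + 1*4) - 1*(-5)) + 47)**2 = (((1 + 4 + 16 + 4) + 5) + 47)**2 = ((25 + 5) + 47)**2 = (30 + 47)**2 = 77**2 = 5929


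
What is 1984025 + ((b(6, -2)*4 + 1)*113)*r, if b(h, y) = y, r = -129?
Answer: 2086064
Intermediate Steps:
1984025 + ((b(6, -2)*4 + 1)*113)*r = 1984025 + ((-2*4 + 1)*113)*(-129) = 1984025 + ((-8 + 1)*113)*(-129) = 1984025 - 7*113*(-129) = 1984025 - 791*(-129) = 1984025 + 102039 = 2086064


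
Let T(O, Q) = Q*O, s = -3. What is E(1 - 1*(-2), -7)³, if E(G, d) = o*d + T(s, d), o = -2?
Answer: 42875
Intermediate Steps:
T(O, Q) = O*Q
E(G, d) = -5*d (E(G, d) = -2*d - 3*d = -5*d)
E(1 - 1*(-2), -7)³ = (-5*(-7))³ = 35³ = 42875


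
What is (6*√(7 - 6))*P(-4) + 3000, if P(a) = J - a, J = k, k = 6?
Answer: 3060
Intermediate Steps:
J = 6
P(a) = 6 - a
(6*√(7 - 6))*P(-4) + 3000 = (6*√(7 - 6))*(6 - 1*(-4)) + 3000 = (6*√1)*(6 + 4) + 3000 = (6*1)*10 + 3000 = 6*10 + 3000 = 60 + 3000 = 3060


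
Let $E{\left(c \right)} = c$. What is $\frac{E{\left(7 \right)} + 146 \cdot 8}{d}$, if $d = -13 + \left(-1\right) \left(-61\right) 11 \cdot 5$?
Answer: $\frac{1175}{3342} \approx 0.35159$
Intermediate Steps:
$d = 3342$ ($d = -13 + 61 \cdot 55 = -13 + 3355 = 3342$)
$\frac{E{\left(7 \right)} + 146 \cdot 8}{d} = \frac{7 + 146 \cdot 8}{3342} = \left(7 + 1168\right) \frac{1}{3342} = 1175 \cdot \frac{1}{3342} = \frac{1175}{3342}$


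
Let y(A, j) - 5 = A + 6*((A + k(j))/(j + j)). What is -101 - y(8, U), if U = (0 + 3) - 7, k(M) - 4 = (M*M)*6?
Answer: -33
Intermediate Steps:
k(M) = 4 + 6*M² (k(M) = 4 + (M*M)*6 = 4 + M²*6 = 4 + 6*M²)
U = -4 (U = 3 - 7 = -4)
y(A, j) = 5 + A + 3*(4 + A + 6*j²)/j (y(A, j) = 5 + (A + 6*((A + (4 + 6*j²))/(j + j))) = 5 + (A + 6*((4 + A + 6*j²)/((2*j)))) = 5 + (A + 6*((4 + A + 6*j²)*(1/(2*j)))) = 5 + (A + 6*((4 + A + 6*j²)/(2*j))) = 5 + (A + 3*(4 + A + 6*j²)/j) = 5 + A + 3*(4 + A + 6*j²)/j)
-101 - y(8, U) = -101 - (5 + 8 + 12/(-4) + 18*(-4) + 3*8/(-4)) = -101 - (5 + 8 + 12*(-¼) - 72 + 3*8*(-¼)) = -101 - (5 + 8 - 3 - 72 - 6) = -101 - 1*(-68) = -101 + 68 = -33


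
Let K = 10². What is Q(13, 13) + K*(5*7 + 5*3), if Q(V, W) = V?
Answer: 5013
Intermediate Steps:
K = 100
Q(13, 13) + K*(5*7 + 5*3) = 13 + 100*(5*7 + 5*3) = 13 + 100*(35 + 15) = 13 + 100*50 = 13 + 5000 = 5013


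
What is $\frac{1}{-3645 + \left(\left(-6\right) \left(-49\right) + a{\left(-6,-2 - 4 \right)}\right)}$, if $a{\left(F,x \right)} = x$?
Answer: $- \frac{1}{3357} \approx -0.00029788$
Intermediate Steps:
$\frac{1}{-3645 + \left(\left(-6\right) \left(-49\right) + a{\left(-6,-2 - 4 \right)}\right)} = \frac{1}{-3645 - -288} = \frac{1}{-3645 + \left(294 - 6\right)} = \frac{1}{-3645 + 288} = \frac{1}{-3357} = - \frac{1}{3357}$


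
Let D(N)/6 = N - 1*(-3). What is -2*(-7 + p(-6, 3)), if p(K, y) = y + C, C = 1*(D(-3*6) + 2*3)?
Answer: 176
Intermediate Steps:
D(N) = 18 + 6*N (D(N) = 6*(N - 1*(-3)) = 6*(N + 3) = 6*(3 + N) = 18 + 6*N)
C = -84 (C = 1*((18 + 6*(-3*6)) + 2*3) = 1*((18 + 6*(-18)) + 6) = 1*((18 - 108) + 6) = 1*(-90 + 6) = 1*(-84) = -84)
p(K, y) = -84 + y (p(K, y) = y - 84 = -84 + y)
-2*(-7 + p(-6, 3)) = -2*(-7 + (-84 + 3)) = -2*(-7 - 81) = -2*(-88) = 176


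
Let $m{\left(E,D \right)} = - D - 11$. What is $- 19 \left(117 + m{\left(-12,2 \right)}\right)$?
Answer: $-1976$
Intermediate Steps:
$m{\left(E,D \right)} = -11 - D$
$- 19 \left(117 + m{\left(-12,2 \right)}\right) = - 19 \left(117 - 13\right) = \left(-19\right) 104 = -1976$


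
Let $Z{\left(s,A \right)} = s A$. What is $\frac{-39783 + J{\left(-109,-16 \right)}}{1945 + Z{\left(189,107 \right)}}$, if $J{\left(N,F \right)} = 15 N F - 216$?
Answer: $- \frac{13839}{22168} \approx -0.62428$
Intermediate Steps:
$J{\left(N,F \right)} = -216 + 15 F N$ ($J{\left(N,F \right)} = 15 F N - 216 = -216 + 15 F N$)
$Z{\left(s,A \right)} = A s$
$\frac{-39783 + J{\left(-109,-16 \right)}}{1945 + Z{\left(189,107 \right)}} = \frac{-39783 - \left(216 + 240 \left(-109\right)\right)}{1945 + 107 \cdot 189} = \frac{-39783 + \left(-216 + 26160\right)}{1945 + 20223} = \frac{-39783 + 25944}{22168} = \left(-13839\right) \frac{1}{22168} = - \frac{13839}{22168}$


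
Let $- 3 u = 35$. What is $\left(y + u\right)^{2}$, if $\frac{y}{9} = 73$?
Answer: $\frac{3748096}{9} \approx 4.1646 \cdot 10^{5}$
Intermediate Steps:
$y = 657$ ($y = 9 \cdot 73 = 657$)
$u = - \frac{35}{3}$ ($u = \left(- \frac{1}{3}\right) 35 = - \frac{35}{3} \approx -11.667$)
$\left(y + u\right)^{2} = \left(657 - \frac{35}{3}\right)^{2} = \left(\frac{1936}{3}\right)^{2} = \frac{3748096}{9}$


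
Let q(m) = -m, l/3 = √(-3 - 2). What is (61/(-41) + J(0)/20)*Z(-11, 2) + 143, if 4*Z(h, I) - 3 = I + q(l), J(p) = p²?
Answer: 23147/164 + 183*I*√5/164 ≈ 141.14 + 2.4951*I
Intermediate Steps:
l = 3*I*√5 (l = 3*√(-3 - 2) = 3*√(-5) = 3*(I*√5) = 3*I*√5 ≈ 6.7082*I)
Z(h, I) = ¾ + I/4 - 3*I*√5/4 (Z(h, I) = ¾ + (I - 3*I*√5)/4 = ¾ + (I/4 - 3*I*√5/4) = ¾ + I/4 - 3*I*√5/4)
(61/(-41) + J(0)/20)*Z(-11, 2) + 143 = (61/(-41) + 0²/20)*(¾ + (¼)*2 - 3*I*√5/4) + 143 = (61*(-1/41) + 0*(1/20))*(¾ + ½ - 3*I*√5/4) + 143 = (-61/41 + 0)*(5/4 - 3*I*√5/4) + 143 = -61*(5/4 - 3*I*√5/4)/41 + 143 = (-305/164 + 183*I*√5/164) + 143 = 23147/164 + 183*I*√5/164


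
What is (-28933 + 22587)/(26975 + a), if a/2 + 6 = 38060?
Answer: -6346/103083 ≈ -0.061562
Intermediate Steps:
a = 76108 (a = -12 + 2*38060 = -12 + 76120 = 76108)
(-28933 + 22587)/(26975 + a) = (-28933 + 22587)/(26975 + 76108) = -6346/103083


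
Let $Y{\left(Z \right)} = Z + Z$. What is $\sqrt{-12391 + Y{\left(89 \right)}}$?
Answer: $3 i \sqrt{1357} \approx 110.51 i$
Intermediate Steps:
$Y{\left(Z \right)} = 2 Z$
$\sqrt{-12391 + Y{\left(89 \right)}} = \sqrt{-12391 + 2 \cdot 89} = \sqrt{-12391 + 178} = \sqrt{-12213} = 3 i \sqrt{1357}$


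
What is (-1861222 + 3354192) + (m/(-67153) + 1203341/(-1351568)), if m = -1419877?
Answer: 135506551331653843/90761845904 ≈ 1.4930e+6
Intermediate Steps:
(-1861222 + 3354192) + (m/(-67153) + 1203341/(-1351568)) = (-1861222 + 3354192) + (-1419877/(-67153) + 1203341/(-1351568)) = 1492970 + (-1419877*(-1/67153) + 1203341*(-1/1351568)) = 1492970 + (1419877/67153 - 1203341/1351568) = 1492970 + 1838252358963/90761845904 = 135506551331653843/90761845904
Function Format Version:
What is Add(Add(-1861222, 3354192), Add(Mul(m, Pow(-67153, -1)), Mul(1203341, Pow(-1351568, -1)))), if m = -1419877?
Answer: Rational(135506551331653843, 90761845904) ≈ 1.4930e+6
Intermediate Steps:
Add(Add(-1861222, 3354192), Add(Mul(m, Pow(-67153, -1)), Mul(1203341, Pow(-1351568, -1)))) = Add(Add(-1861222, 3354192), Add(Mul(-1419877, Pow(-67153, -1)), Mul(1203341, Pow(-1351568, -1)))) = Add(1492970, Add(Mul(-1419877, Rational(-1, 67153)), Mul(1203341, Rational(-1, 1351568)))) = Add(1492970, Add(Rational(1419877, 67153), Rational(-1203341, 1351568))) = Add(1492970, Rational(1838252358963, 90761845904)) = Rational(135506551331653843, 90761845904)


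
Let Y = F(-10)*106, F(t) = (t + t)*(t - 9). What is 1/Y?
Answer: 1/40280 ≈ 2.4826e-5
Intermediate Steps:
F(t) = 2*t*(-9 + t) (F(t) = (2*t)*(-9 + t) = 2*t*(-9 + t))
Y = 40280 (Y = (2*(-10)*(-9 - 10))*106 = (2*(-10)*(-19))*106 = 380*106 = 40280)
1/Y = 1/40280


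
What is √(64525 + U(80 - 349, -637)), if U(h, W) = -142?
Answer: √64383 ≈ 253.74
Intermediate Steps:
√(64525 + U(80 - 349, -637)) = √(64525 - 142) = √64383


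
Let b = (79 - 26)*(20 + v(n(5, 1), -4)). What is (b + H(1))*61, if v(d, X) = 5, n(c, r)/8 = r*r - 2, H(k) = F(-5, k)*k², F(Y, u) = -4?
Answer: 80581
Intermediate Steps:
H(k) = -4*k²
n(c, r) = -16 + 8*r² (n(c, r) = 8*(r*r - 2) = 8*(r² - 2) = 8*(-2 + r²) = -16 + 8*r²)
b = 1325 (b = (79 - 26)*(20 + 5) = 53*25 = 1325)
(b + H(1))*61 = (1325 - 4*1²)*61 = (1325 - 4*1)*61 = (1325 - 4)*61 = 1321*61 = 80581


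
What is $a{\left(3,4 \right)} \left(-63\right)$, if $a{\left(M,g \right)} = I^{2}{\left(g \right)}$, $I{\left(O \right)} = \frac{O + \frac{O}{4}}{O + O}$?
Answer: $- \frac{1575}{64} \approx -24.609$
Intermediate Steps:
$I{\left(O \right)} = \frac{5}{8}$ ($I{\left(O \right)} = \frac{O + O \frac{1}{4}}{2 O} = \left(O + \frac{O}{4}\right) \frac{1}{2 O} = \frac{5 O}{4} \frac{1}{2 O} = \frac{5}{8}$)
$a{\left(M,g \right)} = \frac{25}{64}$ ($a{\left(M,g \right)} = \left(\frac{5}{8}\right)^{2} = \frac{25}{64}$)
$a{\left(3,4 \right)} \left(-63\right) = \frac{25}{64} \left(-63\right) = - \frac{1575}{64}$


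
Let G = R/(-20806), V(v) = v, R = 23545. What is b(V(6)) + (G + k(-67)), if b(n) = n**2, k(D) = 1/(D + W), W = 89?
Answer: 3995292/114433 ≈ 34.914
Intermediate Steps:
G = -23545/20806 (G = 23545/(-20806) = 23545*(-1/20806) = -23545/20806 ≈ -1.1316)
k(D) = 1/(89 + D) (k(D) = 1/(D + 89) = 1/(89 + D))
b(V(6)) + (G + k(-67)) = 6**2 + (-23545/20806 + 1/(89 - 67)) = 36 + (-23545/20806 + 1/22) = 36 - 124296/114433 = 3995292/114433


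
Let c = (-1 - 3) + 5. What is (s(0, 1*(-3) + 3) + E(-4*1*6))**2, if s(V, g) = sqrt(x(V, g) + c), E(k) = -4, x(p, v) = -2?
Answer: (4 - I)**2 ≈ 15.0 - 8.0*I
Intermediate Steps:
c = 1 (c = -4 + 5 = 1)
s(V, g) = I (s(V, g) = sqrt(-2 + 1) = sqrt(-1) = I)
(s(0, 1*(-3) + 3) + E(-4*1*6))**2 = (I - 4)**2 = (-4 + I)**2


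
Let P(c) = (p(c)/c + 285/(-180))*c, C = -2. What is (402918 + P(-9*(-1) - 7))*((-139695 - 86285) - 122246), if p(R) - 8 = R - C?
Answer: -420928798393/3 ≈ -1.4031e+11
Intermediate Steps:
p(R) = 10 + R (p(R) = 8 + (R - 1*(-2)) = 8 + (R + 2) = 8 + (2 + R) = 10 + R)
P(c) = c*(-19/12 + (10 + c)/c) (P(c) = ((10 + c)/c + 285/(-180))*c = ((10 + c)/c + 285*(-1/180))*c = ((10 + c)/c - 19/12)*c = (-19/12 + (10 + c)/c)*c = c*(-19/12 + (10 + c)/c))
(402918 + P(-9*(-1) - 7))*((-139695 - 86285) - 122246) = (402918 + (10 - 7*(-9*(-1) - 7)/12))*((-139695 - 86285) - 122246) = (402918 + (10 - 7*(9 - 7)/12))*(-225980 - 122246) = (402918 + (10 - 7/12*2))*(-348226) = (402918 + (10 - 7/6))*(-348226) = (402918 + 53/6)*(-348226) = (2417561/6)*(-348226) = -420928798393/3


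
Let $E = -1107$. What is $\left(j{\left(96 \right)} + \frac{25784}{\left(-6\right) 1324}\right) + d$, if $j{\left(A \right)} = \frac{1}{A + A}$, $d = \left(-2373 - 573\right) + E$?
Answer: $- \frac{85927399}{21184} \approx -4056.2$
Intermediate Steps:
$d = -4053$ ($d = \left(-2373 - 573\right) - 1107 = -2946 - 1107 = -4053$)
$j{\left(A \right)} = \frac{1}{2 A}$
$\left(j{\left(96 \right)} + \frac{25784}{\left(-6\right) 1324}\right) + d = \left(\frac{1}{2 \cdot 96} + \frac{25784}{\left(-6\right) 1324}\right) - 4053 = \left(\frac{1}{2} \cdot \frac{1}{96} + \frac{25784}{-7944}\right) - 4053 = \left(\frac{1}{192} + 25784 \left(- \frac{1}{7944}\right)\right) - 4053 = \left(\frac{1}{192} - \frac{3223}{993}\right) - 4053 = - \frac{68647}{21184} - 4053 = - \frac{85927399}{21184}$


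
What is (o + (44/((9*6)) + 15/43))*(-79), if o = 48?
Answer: -4509241/1161 ≈ -3883.9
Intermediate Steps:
(o + (44/((9*6)) + 15/43))*(-79) = (48 + (44/((9*6)) + 15/43))*(-79) = (48 + (44/54 + 15*(1/43)))*(-79) = (48 + (44*(1/54) + 15/43))*(-79) = (48 + (22/27 + 15/43))*(-79) = (48 + 1351/1161)*(-79) = (57079/1161)*(-79) = -4509241/1161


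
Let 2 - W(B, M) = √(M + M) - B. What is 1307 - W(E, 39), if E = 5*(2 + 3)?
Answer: 1280 + √78 ≈ 1288.8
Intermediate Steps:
E = 25 (E = 5*5 = 25)
W(B, M) = 2 + B - √2*√M (W(B, M) = 2 - (√(M + M) - B) = 2 - (√(2*M) - B) = 2 - (√2*√M - B) = 2 - (-B + √2*√M) = 2 + (B - √2*√M) = 2 + B - √2*√M)
1307 - W(E, 39) = 1307 - (2 + 25 - √2*√39) = 1307 - (2 + 25 - √78) = 1307 - (27 - √78) = 1307 + (-27 + √78) = 1280 + √78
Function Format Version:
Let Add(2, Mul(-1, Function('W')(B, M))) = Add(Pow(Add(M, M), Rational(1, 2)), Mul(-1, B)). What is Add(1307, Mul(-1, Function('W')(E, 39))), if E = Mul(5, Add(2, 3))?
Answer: Add(1280, Pow(78, Rational(1, 2))) ≈ 1288.8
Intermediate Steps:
E = 25 (E = Mul(5, 5) = 25)
Function('W')(B, M) = Add(2, B, Mul(-1, Pow(2, Rational(1, 2)), Pow(M, Rational(1, 2)))) (Function('W')(B, M) = Add(2, Mul(-1, Add(Pow(Add(M, M), Rational(1, 2)), Mul(-1, B)))) = Add(2, Mul(-1, Add(Pow(Mul(2, M), Rational(1, 2)), Mul(-1, B)))) = Add(2, Mul(-1, Add(Mul(Pow(2, Rational(1, 2)), Pow(M, Rational(1, 2))), Mul(-1, B)))) = Add(2, Mul(-1, Add(Mul(-1, B), Mul(Pow(2, Rational(1, 2)), Pow(M, Rational(1, 2)))))) = Add(2, Add(B, Mul(-1, Pow(2, Rational(1, 2)), Pow(M, Rational(1, 2))))) = Add(2, B, Mul(-1, Pow(2, Rational(1, 2)), Pow(M, Rational(1, 2)))))
Add(1307, Mul(-1, Function('W')(E, 39))) = Add(1307, Mul(-1, Add(2, 25, Mul(-1, Pow(2, Rational(1, 2)), Pow(39, Rational(1, 2)))))) = Add(1307, Mul(-1, Add(2, 25, Mul(-1, Pow(78, Rational(1, 2)))))) = Add(1307, Mul(-1, Add(27, Mul(-1, Pow(78, Rational(1, 2)))))) = Add(1307, Add(-27, Pow(78, Rational(1, 2)))) = Add(1280, Pow(78, Rational(1, 2)))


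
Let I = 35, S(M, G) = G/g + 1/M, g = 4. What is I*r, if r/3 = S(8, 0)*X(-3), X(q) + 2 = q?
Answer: -525/8 ≈ -65.625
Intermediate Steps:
X(q) = -2 + q
S(M, G) = 1/M + G/4 (S(M, G) = G/4 + 1/M = 1/M + G/4)
r = -15/8 (r = 3*((1/8 + (¼)*0)*(-2 - 3)) = 3*((⅛ + 0)*(-5)) = 3*((⅛)*(-5)) = 3*(-5/8) = -15/8 ≈ -1.8750)
I*r = 35*(-15/8) = -525/8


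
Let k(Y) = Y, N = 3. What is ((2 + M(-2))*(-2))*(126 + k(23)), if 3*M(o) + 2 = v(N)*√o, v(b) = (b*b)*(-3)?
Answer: -1192/3 + 2682*I*√2 ≈ -397.33 + 3792.9*I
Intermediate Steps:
v(b) = -3*b² (v(b) = b²*(-3) = -3*b²)
M(o) = -⅔ - 9*√o (M(o) = -⅔ + ((-3*3²)*√o)/3 = -⅔ + ((-3*9)*√o)/3 = -⅔ + (-27*√o)/3 = -⅔ - 9*√o)
((2 + M(-2))*(-2))*(126 + k(23)) = ((2 + (-⅔ - 9*I*√2))*(-2))*(126 + 23) = ((2 + (-⅔ - 9*I*√2))*(-2))*149 = ((4/3 - 9*I*√2)*(-2))*149 = (-8/3 + 18*I*√2)*149 = -1192/3 + 2682*I*√2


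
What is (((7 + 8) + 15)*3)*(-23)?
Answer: -2070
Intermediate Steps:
(((7 + 8) + 15)*3)*(-23) = ((15 + 15)*3)*(-23) = (30*3)*(-23) = 90*(-23) = -2070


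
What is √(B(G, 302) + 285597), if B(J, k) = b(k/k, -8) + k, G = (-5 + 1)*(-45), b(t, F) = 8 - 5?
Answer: √285902 ≈ 534.70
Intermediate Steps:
b(t, F) = 3
G = 180 (G = -4*(-45) = 180)
B(J, k) = 3 + k
√(B(G, 302) + 285597) = √((3 + 302) + 285597) = √(305 + 285597) = √285902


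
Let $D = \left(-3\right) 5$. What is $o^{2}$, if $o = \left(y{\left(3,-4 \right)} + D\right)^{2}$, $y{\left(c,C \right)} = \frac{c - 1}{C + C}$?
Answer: $\frac{13845841}{256} \approx 54085.0$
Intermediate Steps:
$y{\left(c,C \right)} = \frac{-1 + c}{2 C}$
$D = -15$
$o = \frac{3721}{16}$ ($o = \left(\frac{-1 + 3}{2 \left(-4\right)} - 15\right)^{2} = \left(\frac{1}{2} \left(- \frac{1}{4}\right) 2 - 15\right)^{2} = \left(- \frac{1}{4} - 15\right)^{2} = \left(- \frac{61}{4}\right)^{2} = \frac{3721}{16} \approx 232.56$)
$o^{2} = \left(\frac{3721}{16}\right)^{2} = \frac{13845841}{256}$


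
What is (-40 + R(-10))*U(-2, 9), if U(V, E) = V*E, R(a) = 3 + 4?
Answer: 594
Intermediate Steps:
R(a) = 7
U(V, E) = E*V
(-40 + R(-10))*U(-2, 9) = (-40 + 7)*(9*(-2)) = -33*(-18) = 594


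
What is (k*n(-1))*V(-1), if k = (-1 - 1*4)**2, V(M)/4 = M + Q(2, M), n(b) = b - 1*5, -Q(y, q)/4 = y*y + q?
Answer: 7800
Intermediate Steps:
Q(y, q) = -4*q - 4*y**2 (Q(y, q) = -4*(y*y + q) = -4*(y**2 + q) = -4*(q + y**2) = -4*q - 4*y**2)
n(b) = -5 + b (n(b) = b - 5 = -5 + b)
V(M) = -64 - 12*M (V(M) = 4*(M + (-4*M - 4*2**2)) = 4*(M + (-4*M - 4*4)) = 4*(M + (-4*M - 16)) = 4*(M + (-16 - 4*M)) = 4*(-16 - 3*M) = -64 - 12*M)
k = 25 (k = (-1 - 4)**2 = (-5)**2 = 25)
(k*n(-1))*V(-1) = (25*(-5 - 1))*(-64 - 12*(-1)) = (25*(-6))*(-64 + 12) = -150*(-52) = 7800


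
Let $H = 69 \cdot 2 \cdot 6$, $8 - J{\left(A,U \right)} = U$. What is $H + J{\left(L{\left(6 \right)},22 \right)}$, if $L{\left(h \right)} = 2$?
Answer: $814$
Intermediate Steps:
$J{\left(A,U \right)} = 8 - U$
$H = 828$ ($H = 69 \cdot 12 = 828$)
$H + J{\left(L{\left(6 \right)},22 \right)} = 828 + \left(8 - 22\right) = 828 - 14 = 814$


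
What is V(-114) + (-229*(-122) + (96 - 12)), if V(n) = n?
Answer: 27908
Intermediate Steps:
V(-114) + (-229*(-122) + (96 - 12)) = -114 + (-229*(-122) + (96 - 12)) = -114 + (27938 + 84) = -114 + 28022 = 27908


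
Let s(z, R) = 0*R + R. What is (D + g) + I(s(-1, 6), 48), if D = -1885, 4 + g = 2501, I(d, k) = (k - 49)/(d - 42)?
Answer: 22033/36 ≈ 612.03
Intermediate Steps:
s(z, R) = R (s(z, R) = 0 + R = R)
I(d, k) = (-49 + k)/(-42 + d)
g = 2497 (g = -4 + 2501 = 2497)
(D + g) + I(s(-1, 6), 48) = (-1885 + 2497) + (-49 + 48)/(-42 + 6) = 612 - 1/(-36) = 612 - 1/36*(-1) = 612 + 1/36 = 22033/36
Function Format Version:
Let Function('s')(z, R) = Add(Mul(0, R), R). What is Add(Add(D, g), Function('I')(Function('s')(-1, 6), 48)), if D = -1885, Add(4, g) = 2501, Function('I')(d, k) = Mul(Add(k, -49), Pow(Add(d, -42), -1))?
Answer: Rational(22033, 36) ≈ 612.03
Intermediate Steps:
Function('s')(z, R) = R (Function('s')(z, R) = Add(0, R) = R)
Function('I')(d, k) = Mul(Pow(Add(-42, d), -1), Add(-49, k)) (Function('I')(d, k) = Mul(Add(-49, k), Pow(Add(-42, d), -1)) = Mul(Pow(Add(-42, d), -1), Add(-49, k)))
g = 2497 (g = Add(-4, 2501) = 2497)
Add(Add(D, g), Function('I')(Function('s')(-1, 6), 48)) = Add(Add(-1885, 2497), Mul(Pow(Add(-42, 6), -1), Add(-49, 48))) = Add(612, Mul(Pow(-36, -1), -1)) = Add(612, Mul(Rational(-1, 36), -1)) = Add(612, Rational(1, 36)) = Rational(22033, 36)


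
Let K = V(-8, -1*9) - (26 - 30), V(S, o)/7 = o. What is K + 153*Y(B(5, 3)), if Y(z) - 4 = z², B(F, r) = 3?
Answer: 1930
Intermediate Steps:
V(S, o) = 7*o
Y(z) = 4 + z²
K = -59 (K = 7*(-1*9) - (26 - 30) = 7*(-9) - 1*(-4) = -63 + 4 = -59)
K + 153*Y(B(5, 3)) = -59 + 153*(4 + 3²) = -59 + 153*(4 + 9) = -59 + 153*13 = -59 + 1989 = 1930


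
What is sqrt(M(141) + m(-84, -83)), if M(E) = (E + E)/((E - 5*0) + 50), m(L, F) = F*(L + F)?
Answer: sqrt(505717003)/191 ≈ 117.74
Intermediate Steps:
m(L, F) = F*(F + L)
M(E) = 2*E/(50 + E) (M(E) = (2*E)/((E + 0) + 50) = (2*E)/(E + 50) = (2*E)/(50 + E) = 2*E/(50 + E))
sqrt(M(141) + m(-84, -83)) = sqrt(2*141/(50 + 141) - 83*(-83 - 84)) = sqrt(2*141/191 - 83*(-167)) = sqrt(2*141*(1/191) + 13861) = sqrt(282/191 + 13861) = sqrt(2647733/191) = sqrt(505717003)/191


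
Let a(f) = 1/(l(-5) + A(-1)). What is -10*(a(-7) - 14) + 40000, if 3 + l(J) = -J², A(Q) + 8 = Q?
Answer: 1485190/37 ≈ 40140.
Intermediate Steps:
A(Q) = -8 + Q
l(J) = -3 - J²
a(f) = -1/37 (a(f) = 1/((-3 - 1*(-5)²) + (-8 - 1)) = 1/((-3 - 1*25) - 9) = 1/((-3 - 25) - 9) = 1/(-28 - 9) = 1/(-37) = -1/37)
-10*(a(-7) - 14) + 40000 = -10*(-1/37 - 14) + 40000 = -10*(-519/37) + 40000 = 5190/37 + 40000 = 1485190/37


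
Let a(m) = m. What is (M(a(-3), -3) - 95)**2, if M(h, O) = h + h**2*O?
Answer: 15625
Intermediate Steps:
M(h, O) = h + O*h**2
(M(a(-3), -3) - 95)**2 = (-3*(1 - 3*(-3)) - 95)**2 = (-3*(1 + 9) - 95)**2 = (-3*10 - 95)**2 = (-30 - 95)**2 = (-125)**2 = 15625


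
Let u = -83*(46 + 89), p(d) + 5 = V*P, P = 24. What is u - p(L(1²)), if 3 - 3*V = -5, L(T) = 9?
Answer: -11264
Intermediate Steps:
V = 8/3 (V = 1 - ⅓*(-5) = 1 + 5/3 = 8/3 ≈ 2.6667)
p(d) = 59 (p(d) = -5 + (8/3)*24 = -5 + 64 = 59)
u = -11205 (u = -83*135 = -11205)
u - p(L(1²)) = -11205 - 1*59 = -11205 - 59 = -11264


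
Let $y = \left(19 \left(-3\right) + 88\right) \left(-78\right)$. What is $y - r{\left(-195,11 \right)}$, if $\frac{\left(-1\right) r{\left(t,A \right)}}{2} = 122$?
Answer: $-2174$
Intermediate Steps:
$r{\left(t,A \right)} = -244$ ($r{\left(t,A \right)} = \left(-2\right) 122 = -244$)
$y = -2418$ ($y = \left(-57 + 88\right) \left(-78\right) = 31 \left(-78\right) = -2418$)
$y - r{\left(-195,11 \right)} = -2418 - -244 = -2418 + 244 = -2174$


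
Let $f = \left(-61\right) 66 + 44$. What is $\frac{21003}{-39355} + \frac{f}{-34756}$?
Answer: $- \frac{286634329}{683911190} \approx -0.41911$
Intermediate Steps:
$f = -3982$ ($f = -4026 + 44 = -3982$)
$\frac{21003}{-39355} + \frac{f}{-34756} = \frac{21003}{-39355} - \frac{3982}{-34756} = 21003 \left(- \frac{1}{39355}\right) - - \frac{1991}{17378} = - \frac{21003}{39355} + \frac{1991}{17378} = - \frac{286634329}{683911190}$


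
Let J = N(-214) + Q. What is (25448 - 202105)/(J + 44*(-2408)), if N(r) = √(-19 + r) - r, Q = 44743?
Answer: 828861055/286183866 + 13589*I*√233/286183866 ≈ 2.8963 + 0.0007248*I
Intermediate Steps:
J = 44957 + I*√233 (J = (√(-19 - 214) - 1*(-214)) + 44743 = (√(-233) + 214) + 44743 = (I*√233 + 214) + 44743 = (214 + I*√233) + 44743 = 44957 + I*√233 ≈ 44957.0 + 15.264*I)
(25448 - 202105)/(J + 44*(-2408)) = (25448 - 202105)/((44957 + I*√233) + 44*(-2408)) = -176657/((44957 + I*√233) - 105952) = -176657/(-60995 + I*√233)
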